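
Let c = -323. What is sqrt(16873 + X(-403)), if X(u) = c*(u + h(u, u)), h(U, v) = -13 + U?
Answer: sqrt(281410) ≈ 530.48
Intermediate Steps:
X(u) = 4199 - 646*u (X(u) = -323*(u + (-13 + u)) = -323*(-13 + 2*u) = 4199 - 646*u)
sqrt(16873 + X(-403)) = sqrt(16873 + (4199 - 646*(-403))) = sqrt(16873 + (4199 + 260338)) = sqrt(16873 + 264537) = sqrt(281410)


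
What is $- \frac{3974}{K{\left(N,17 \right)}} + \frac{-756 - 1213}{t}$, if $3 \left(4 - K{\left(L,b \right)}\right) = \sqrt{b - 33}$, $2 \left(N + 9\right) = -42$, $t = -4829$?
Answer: $- \frac{7847057}{8780} - \frac{5961 i}{20} \approx -893.74 - 298.05 i$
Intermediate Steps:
$N = -30$ ($N = -9 + \frac{1}{2} \left(-42\right) = -9 - 21 = -30$)
$K{\left(L,b \right)} = 4 - \frac{\sqrt{-33 + b}}{3}$ ($K{\left(L,b \right)} = 4 - \frac{\sqrt{b - 33}}{3} = 4 - \frac{\sqrt{-33 + b}}{3}$)
$- \frac{3974}{K{\left(N,17 \right)}} + \frac{-756 - 1213}{t} = - \frac{3974}{4 - \frac{\sqrt{-33 + 17}}{3}} + \frac{-756 - 1213}{-4829} = - \frac{3974}{4 - \frac{\sqrt{-16}}{3}} + \left(-756 - 1213\right) \left(- \frac{1}{4829}\right) = - \frac{3974}{4 - \frac{4 i}{3}} - - \frac{179}{439} = - \frac{3974}{4 - \frac{4 i}{3}} + \frac{179}{439} = - 3974 \frac{9 \left(4 + \frac{4 i}{3}\right)}{160} + \frac{179}{439} = - \frac{17883 \left(4 + \frac{4 i}{3}\right)}{80} + \frac{179}{439} = \frac{179}{439} - \frac{17883 \left(4 + \frac{4 i}{3}\right)}{80}$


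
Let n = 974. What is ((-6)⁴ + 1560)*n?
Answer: 2781744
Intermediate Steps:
((-6)⁴ + 1560)*n = ((-6)⁴ + 1560)*974 = (1296 + 1560)*974 = 2856*974 = 2781744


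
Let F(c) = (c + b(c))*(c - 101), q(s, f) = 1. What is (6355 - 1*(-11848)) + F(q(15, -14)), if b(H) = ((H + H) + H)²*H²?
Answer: 17203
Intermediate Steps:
b(H) = 9*H⁴ (b(H) = (2*H + H)²*H² = (3*H)²*H² = (9*H²)*H² = 9*H⁴)
F(c) = (-101 + c)*(c + 9*c⁴) (F(c) = (c + 9*c⁴)*(c - 101) = (c + 9*c⁴)*(-101 + c) = (-101 + c)*(c + 9*c⁴))
(6355 - 1*(-11848)) + F(q(15, -14)) = (6355 - 1*(-11848)) + 1*(-101 + 1 - 909*1³ + 9*1⁴) = (6355 + 11848) + 1*(-101 + 1 - 909*1 + 9*1) = 18203 + 1*(-101 + 1 - 909 + 9) = 18203 + 1*(-1000) = 18203 - 1000 = 17203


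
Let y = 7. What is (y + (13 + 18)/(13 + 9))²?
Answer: 34225/484 ≈ 70.713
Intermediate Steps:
(y + (13 + 18)/(13 + 9))² = (7 + (13 + 18)/(13 + 9))² = (7 + 31/22)² = (185/22)² = 34225/484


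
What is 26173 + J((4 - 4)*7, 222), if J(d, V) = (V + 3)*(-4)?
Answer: 25273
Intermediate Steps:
J(d, V) = -12 - 4*V (J(d, V) = (3 + V)*(-4) = -12 - 4*V)
26173 + J((4 - 4)*7, 222) = 26173 + (-12 - 4*222) = 26173 + (-12 - 888) = 26173 - 900 = 25273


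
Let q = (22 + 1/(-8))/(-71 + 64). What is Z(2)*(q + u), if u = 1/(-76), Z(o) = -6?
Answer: 1431/76 ≈ 18.829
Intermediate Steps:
u = -1/76 ≈ -0.013158
q = -25/8 (q = (22 - ⅛)/(-7) = (175/8)*(-⅐) = -25/8 ≈ -3.1250)
Z(2)*(q + u) = -6*(-25/8 - 1/76) = -6*(-477/152) = 1431/76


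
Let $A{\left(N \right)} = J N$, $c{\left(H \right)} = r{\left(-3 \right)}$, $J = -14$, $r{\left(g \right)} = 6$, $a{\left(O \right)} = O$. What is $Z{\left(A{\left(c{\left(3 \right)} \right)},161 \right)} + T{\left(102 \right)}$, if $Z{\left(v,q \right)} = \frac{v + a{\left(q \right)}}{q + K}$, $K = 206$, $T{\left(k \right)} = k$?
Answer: $\frac{37511}{367} \approx 102.21$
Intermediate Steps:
$c{\left(H \right)} = 6$
$A{\left(N \right)} = - 14 N$
$Z{\left(v,q \right)} = \frac{q + v}{206 + q}$ ($Z{\left(v,q \right)} = \frac{v + q}{q + 206} = \frac{q + v}{206 + q}$)
$Z{\left(A{\left(c{\left(3 \right)} \right)},161 \right)} + T{\left(102 \right)} = \frac{161 - 84}{206 + 161} + 102 = \frac{161 - 84}{367} + 102 = \frac{1}{367} \cdot 77 + 102 = \frac{77}{367} + 102 = \frac{37511}{367}$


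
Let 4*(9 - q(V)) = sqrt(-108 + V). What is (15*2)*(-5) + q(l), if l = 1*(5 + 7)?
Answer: -141 - I*sqrt(6) ≈ -141.0 - 2.4495*I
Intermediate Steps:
l = 12 (l = 1*12 = 12)
q(V) = 9 - sqrt(-108 + V)/4
(15*2)*(-5) + q(l) = (15*2)*(-5) + (9 - sqrt(-108 + 12)/4) = 30*(-5) + (9 - I*sqrt(6)) = -150 + (9 - I*sqrt(6)) = -141 - I*sqrt(6)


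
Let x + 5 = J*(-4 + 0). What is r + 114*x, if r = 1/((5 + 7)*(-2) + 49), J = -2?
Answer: 8551/25 ≈ 342.04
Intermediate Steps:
r = 1/25 (r = 1/(12*(-2) + 49) = 1/(-24 + 49) = 1/25 ≈ 0.040000)
x = 3 (x = -5 - 2*(-4 + 0) = -5 - 2*(-4) = -5 + 8 = 3)
r + 114*x = 1/25 + 114*3 = 1/25 + 342 = 8551/25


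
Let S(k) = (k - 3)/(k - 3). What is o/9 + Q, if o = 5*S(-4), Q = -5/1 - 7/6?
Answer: -101/18 ≈ -5.6111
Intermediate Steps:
Q = -37/6 (Q = -5*1 - 7*⅙ = -5 - 7/6 = -37/6 ≈ -6.1667)
S(k) = 1 (S(k) = (-3 + k)/(-3 + k) = 1)
o = 5 (o = 5*1 = 5)
o/9 + Q = 5/9 - 37/6 = -101/18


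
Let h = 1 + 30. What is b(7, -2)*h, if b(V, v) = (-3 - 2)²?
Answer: 775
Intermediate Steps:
h = 31
b(V, v) = 25 (b(V, v) = (-5)² = 25)
b(7, -2)*h = 25*31 = 775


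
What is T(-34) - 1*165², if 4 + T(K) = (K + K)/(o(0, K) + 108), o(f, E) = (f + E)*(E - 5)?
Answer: -19523227/717 ≈ -27229.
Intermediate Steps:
o(f, E) = (-5 + E)*(E + f) (o(f, E) = (E + f)*(-5 + E) = (-5 + E)*(E + f))
T(K) = -4 + 2*K/(108 + K² - 5*K) (T(K) = -4 + (K + K)/((K² - 5*K - 5*0 + K*0) + 108) = -4 + (2*K)/((K² - 5*K + 0 + 0) + 108) = -4 + (2*K)/((K² - 5*K) + 108) = -4 + (2*K)/(108 + K² - 5*K) = -4 + 2*K/(108 + K² - 5*K))
T(-34) - 1*165² = 2*(-216 - 2*(-34)² + 11*(-34))/(108 + (-34)² - 5*(-34)) - 1*165² = 2*(-216 - 2*1156 - 374)/(108 + 1156 + 170) - 1*27225 = 2*(-216 - 2312 - 374)/1434 - 27225 = 2*(1/1434)*(-2902) - 27225 = -2902/717 - 27225 = -19523227/717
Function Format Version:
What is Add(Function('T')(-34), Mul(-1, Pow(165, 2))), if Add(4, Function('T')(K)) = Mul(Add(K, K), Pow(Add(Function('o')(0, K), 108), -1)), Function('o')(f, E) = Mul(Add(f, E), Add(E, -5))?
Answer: Rational(-19523227, 717) ≈ -27229.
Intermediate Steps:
Function('o')(f, E) = Mul(Add(-5, E), Add(E, f)) (Function('o')(f, E) = Mul(Add(E, f), Add(-5, E)) = Mul(Add(-5, E), Add(E, f)))
Function('T')(K) = Add(-4, Mul(2, K, Pow(Add(108, Pow(K, 2), Mul(-5, K)), -1))) (Function('T')(K) = Add(-4, Mul(Add(K, K), Pow(Add(Add(Pow(K, 2), Mul(-5, K), Mul(-5, 0), Mul(K, 0)), 108), -1))) = Add(-4, Mul(Mul(2, K), Pow(Add(Add(Pow(K, 2), Mul(-5, K), 0, 0), 108), -1))) = Add(-4, Mul(Mul(2, K), Pow(Add(Add(Pow(K, 2), Mul(-5, K)), 108), -1))) = Add(-4, Mul(Mul(2, K), Pow(Add(108, Pow(K, 2), Mul(-5, K)), -1))) = Add(-4, Mul(2, K, Pow(Add(108, Pow(K, 2), Mul(-5, K)), -1))))
Add(Function('T')(-34), Mul(-1, Pow(165, 2))) = Add(Mul(2, Pow(Add(108, Pow(-34, 2), Mul(-5, -34)), -1), Add(-216, Mul(-2, Pow(-34, 2)), Mul(11, -34))), Mul(-1, Pow(165, 2))) = Add(Mul(2, Pow(Add(108, 1156, 170), -1), Add(-216, Mul(-2, 1156), -374)), Mul(-1, 27225)) = Add(Mul(2, Pow(1434, -1), Add(-216, -2312, -374)), -27225) = Add(Mul(2, Rational(1, 1434), -2902), -27225) = Add(Rational(-2902, 717), -27225) = Rational(-19523227, 717)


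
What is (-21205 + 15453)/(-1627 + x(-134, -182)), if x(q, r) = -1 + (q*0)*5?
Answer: 1438/407 ≈ 3.5332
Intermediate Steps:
x(q, r) = -1 (x(q, r) = -1 + 0*5 = -1 + 0 = -1)
(-21205 + 15453)/(-1627 + x(-134, -182)) = (-21205 + 15453)/(-1627 - 1) = -5752/(-1628) = -5752*(-1/1628) = 1438/407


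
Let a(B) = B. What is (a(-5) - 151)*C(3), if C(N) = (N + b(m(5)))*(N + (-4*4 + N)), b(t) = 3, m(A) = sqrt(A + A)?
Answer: 9360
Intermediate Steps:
m(A) = sqrt(2)*sqrt(A) (m(A) = sqrt(2*A) = sqrt(2)*sqrt(A))
C(N) = (-16 + 2*N)*(3 + N) (C(N) = (N + 3)*(N + (-4*4 + N)) = (3 + N)*(N + (-16 + N)) = (3 + N)*(-16 + 2*N) = (-16 + 2*N)*(3 + N))
(a(-5) - 151)*C(3) = (-5 - 151)*(-48 - 10*3 + 2*3**2) = -156*(-48 - 30 + 2*9) = -156*(-48 - 30 + 18) = -156*(-60) = 9360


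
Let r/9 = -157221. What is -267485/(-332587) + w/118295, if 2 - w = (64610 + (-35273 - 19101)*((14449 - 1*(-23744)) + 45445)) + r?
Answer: 1512997507530966/39343379165 ≈ 38456.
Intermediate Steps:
r = -1414989 (r = 9*(-157221) = -1414989)
w = 4549082993 (w = 2 - ((64610 + (-35273 - 19101)*((14449 - 1*(-23744)) + 45445)) - 1414989) = 2 - ((64610 - 54374*((14449 + 23744) + 45445)) - 1414989) = 2 - ((64610 - 54374*(38193 + 45445)) - 1414989) = 2 - ((64610 - 54374*83638) - 1414989) = 2 - ((64610 - 4547732612) - 1414989) = 2 - (-4547668002 - 1414989) = 2 - 1*(-4549082991) = 2 + 4549082991 = 4549082993)
-267485/(-332587) + w/118295 = -267485/(-332587) + 4549082993/118295 = -267485*(-1/332587) + 4549082993*(1/118295) = 267485/332587 + 4549082993/118295 = 1512997507530966/39343379165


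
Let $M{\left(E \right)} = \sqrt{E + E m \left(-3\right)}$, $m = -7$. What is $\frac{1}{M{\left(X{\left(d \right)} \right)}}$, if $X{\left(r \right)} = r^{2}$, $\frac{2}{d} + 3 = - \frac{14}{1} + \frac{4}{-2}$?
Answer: $\frac{19 \sqrt{22}}{44} \approx 2.0254$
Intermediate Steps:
$d = - \frac{2}{19}$ ($d = \frac{2}{-3 + \left(- \frac{14}{1} + \frac{4}{-2}\right)} = \frac{2}{-3 + \left(\left(-14\right) 1 + 4 \left(- \frac{1}{2}\right)\right)} = \frac{2}{-3 - 16} = \frac{2}{-19} = 2 \left(- \frac{1}{19}\right) = - \frac{2}{19} \approx -0.10526$)
$M{\left(E \right)} = \sqrt{22} \sqrt{E}$ ($M{\left(E \right)} = \sqrt{E + E \left(-7\right) \left(-3\right)} = \sqrt{E + - 7 E \left(-3\right)} = \sqrt{E + 21 E} = \sqrt{22 E} = \sqrt{22} \sqrt{E}$)
$\frac{1}{M{\left(X{\left(d \right)} \right)}} = \frac{1}{\sqrt{22} \sqrt{\left(- \frac{2}{19}\right)^{2}}} = \frac{1}{\sqrt{22} \sqrt{\frac{4}{361}}} = \frac{1}{\sqrt{22} \cdot \frac{2}{19}} = \frac{1}{\frac{2}{19} \sqrt{22}} = \frac{19 \sqrt{22}}{44}$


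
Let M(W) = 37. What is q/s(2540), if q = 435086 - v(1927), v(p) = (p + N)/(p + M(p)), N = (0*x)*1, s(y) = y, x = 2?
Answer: 854506977/4988560 ≈ 171.29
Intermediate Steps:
N = 0 (N = (0*2)*1 = 0*1 = 0)
v(p) = p/(37 + p) (v(p) = (p + 0)/(p + 37) = p/(37 + p))
q = 854506977/1964 (q = 435086 - 1927/(37 + 1927) = 435086 - 1927/1964 = 854506977/1964 ≈ 4.3509e+5)
q/s(2540) = (854506977/1964)/2540 = (854506977/1964)*(1/2540) = 854506977/4988560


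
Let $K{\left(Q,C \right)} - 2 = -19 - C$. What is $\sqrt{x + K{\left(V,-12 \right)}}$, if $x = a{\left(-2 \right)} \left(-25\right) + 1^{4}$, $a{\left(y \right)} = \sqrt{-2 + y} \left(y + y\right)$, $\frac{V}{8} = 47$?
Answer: $2 \sqrt{-1 + 50 i} \approx 9.9005 + 10.1 i$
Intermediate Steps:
$V = 376$ ($V = 8 \cdot 47 = 376$)
$K{\left(Q,C \right)} = -17 - C$ ($K{\left(Q,C \right)} = 2 - \left(19 + C\right) = -17 - C$)
$a{\left(y \right)} = 2 y \sqrt{-2 + y}$ ($a{\left(y \right)} = \sqrt{-2 + y} 2 y = 2 y \sqrt{-2 + y}$)
$x = 1 + 200 i$ ($x = 2 \left(-2\right) \sqrt{-2 - 2} \left(-25\right) + 1^{4} = 2 \left(-2\right) \sqrt{-4} \left(-25\right) + 1 = 2 \left(-2\right) 2 i \left(-25\right) + 1 = - 8 i \left(-25\right) + 1 = 200 i + 1 = 1 + 200 i \approx 1.0 + 200.0 i$)
$\sqrt{x + K{\left(V,-12 \right)}} = \sqrt{\left(1 + 200 i\right) - 5} = \sqrt{-4 + 200 i}$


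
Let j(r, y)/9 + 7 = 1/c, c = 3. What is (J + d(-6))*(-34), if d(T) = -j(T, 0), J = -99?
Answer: 1326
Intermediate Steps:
j(r, y) = -60 (j(r, y) = -63 + 9/3 = -63 + 9*(⅓) = -63 + 3 = -60)
d(T) = 60 (d(T) = -1*(-60) = 60)
(J + d(-6))*(-34) = (-99 + 60)*(-34) = -39*(-34) = 1326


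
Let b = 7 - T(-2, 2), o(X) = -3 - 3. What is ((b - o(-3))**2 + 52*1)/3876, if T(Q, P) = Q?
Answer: 277/3876 ≈ 0.071465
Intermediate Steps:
o(X) = -6
b = 9 (b = 7 - 1*(-2) = 7 + 2 = 9)
((b - o(-3))**2 + 52*1)/3876 = ((9 - 1*(-6))**2 + 52*1)/3876 = ((9 + 6)**2 + 52)*(1/3876) = (15**2 + 52)*(1/3876) = (225 + 52)*(1/3876) = 277*(1/3876) = 277/3876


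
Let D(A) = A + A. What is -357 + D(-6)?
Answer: -369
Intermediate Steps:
D(A) = 2*A
-357 + D(-6) = -357 + 2*(-6) = -357 - 12 = -369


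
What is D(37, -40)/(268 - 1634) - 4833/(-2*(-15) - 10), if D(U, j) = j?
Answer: -3300539/13660 ≈ -241.62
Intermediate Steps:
D(37, -40)/(268 - 1634) - 4833/(-2*(-15) - 10) = -40/(268 - 1634) - 4833/(-2*(-15) - 10) = -40/(-1366) - 4833/(30 - 10) = -40*(-1/1366) - 4833/20 = 20/683 - 4833*1/20 = 20/683 - 4833/20 = -3300539/13660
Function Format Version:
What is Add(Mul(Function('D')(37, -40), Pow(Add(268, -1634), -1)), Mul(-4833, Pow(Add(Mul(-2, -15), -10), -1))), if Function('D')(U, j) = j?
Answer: Rational(-3300539, 13660) ≈ -241.62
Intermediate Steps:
Add(Mul(Function('D')(37, -40), Pow(Add(268, -1634), -1)), Mul(-4833, Pow(Add(Mul(-2, -15), -10), -1))) = Add(Mul(-40, Pow(Add(268, -1634), -1)), Mul(-4833, Pow(Add(Mul(-2, -15), -10), -1))) = Add(Mul(-40, Pow(-1366, -1)), Mul(-4833, Pow(Add(30, -10), -1))) = Add(Mul(-40, Rational(-1, 1366)), Mul(-4833, Pow(20, -1))) = Add(Rational(20, 683), Mul(-4833, Rational(1, 20))) = Add(Rational(20, 683), Rational(-4833, 20)) = Rational(-3300539, 13660)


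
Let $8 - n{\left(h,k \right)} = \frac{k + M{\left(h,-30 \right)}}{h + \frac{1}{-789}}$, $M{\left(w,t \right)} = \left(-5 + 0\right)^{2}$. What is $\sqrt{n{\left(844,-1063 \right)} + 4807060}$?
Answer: $\frac{\sqrt{2131660177672504830}}{665915} \approx 2192.5$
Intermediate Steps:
$M{\left(w,t \right)} = 25$ ($M{\left(w,t \right)} = \left(-5\right)^{2} = 25$)
$n{\left(h,k \right)} = 8 - \frac{25 + k}{- \frac{1}{789} + h}$ ($n{\left(h,k \right)} = 8 - \frac{k + 25}{h + \frac{1}{-789}} = 8 - \frac{25 + k}{h - \frac{1}{789}} = 8 - \frac{25 + k}{- \frac{1}{789} + h}$)
$\sqrt{n{\left(844,-1063 \right)} + 4807060} = \sqrt{\frac{-19733 - -838707 + 6312 \cdot 844}{-1 + 789 \cdot 844} + 4807060} = \sqrt{\frac{-19733 + 838707 + 5327328}{-1 + 665916} + 4807060} = \sqrt{\frac{1}{665915} \cdot 6146302 + 4807060} = \sqrt{\frac{6146302}{665915} + 4807060} = \sqrt{\frac{3201099506202}{665915}} = \frac{\sqrt{2131660177672504830}}{665915}$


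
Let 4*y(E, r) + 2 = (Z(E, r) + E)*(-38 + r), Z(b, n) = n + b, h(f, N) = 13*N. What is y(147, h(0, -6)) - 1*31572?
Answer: -75673/2 ≈ -37837.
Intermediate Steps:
Z(b, n) = b + n
y(E, r) = -½ + (-38 + r)*(r + 2*E)/4 (y(E, r) = -½ + (((E + r) + E)*(-38 + r))/4 = -½ + ((r + 2*E)*(-38 + r))/4 = -½ + ((-38 + r)*(r + 2*E))/4 = -½ + (-38 + r)*(r + 2*E)/4)
y(147, h(0, -6)) - 1*31572 = (-½ - 19*147 - 247*(-6)/2 + (13*(-6))²/4 + (½)*147*(13*(-6))) - 1*31572 = (-½ - 2793 - 19/2*(-78) + (¼)*(-78)² + (½)*147*(-78)) - 31572 = (-½ - 2793 + 741 + (¼)*6084 - 5733) - 31572 = (-½ - 2793 + 741 + 1521 - 5733) - 31572 = -12529/2 - 31572 = -75673/2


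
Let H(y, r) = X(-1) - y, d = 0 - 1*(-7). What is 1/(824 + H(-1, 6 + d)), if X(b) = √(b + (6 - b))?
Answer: 275/226873 - √6/680619 ≈ 0.0012085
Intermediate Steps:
d = 7 (d = 0 + 7 = 7)
X(b) = √6
H(y, r) = √6 - y
1/(824 + H(-1, 6 + d)) = 1/(824 + (√6 - 1*(-1))) = 1/(824 + (√6 + 1)) = 1/(824 + (1 + √6)) = 1/(825 + √6)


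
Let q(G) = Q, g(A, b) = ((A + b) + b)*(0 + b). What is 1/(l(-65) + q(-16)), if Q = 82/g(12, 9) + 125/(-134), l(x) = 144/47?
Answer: 850230/2070053 ≈ 0.41073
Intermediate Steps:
l(x) = 144/47 (l(x) = 144*(1/47) = 144/47)
g(A, b) = b*(A + 2*b) (g(A, b) = (A + 2*b)*b = b*(A + 2*b))
Q = -11381/18090 (Q = 82/((9*(12 + 2*9))) + 125/(-134) = 82/((9*(12 + 18))) + 125*(-1/134) = 82/((9*30)) - 125/134 = 82/270 - 125/134 = 82*(1/270) - 125/134 = 41/135 - 125/134 = -11381/18090 ≈ -0.62913)
q(G) = -11381/18090
1/(l(-65) + q(-16)) = 1/(144/47 - 11381/18090) = 1/(2070053/850230) = 850230/2070053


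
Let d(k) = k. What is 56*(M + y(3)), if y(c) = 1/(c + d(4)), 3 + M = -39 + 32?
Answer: -552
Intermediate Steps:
M = -10 (M = -3 + (-39 + 32) = -3 - 7 = -10)
y(c) = 1/(4 + c) (y(c) = 1/(c + 4) = 1/(4 + c))
56*(M + y(3)) = 56*(-10 + 1/(4 + 3)) = 56*(-10 + 1/7) = 56*(-69/7) = -552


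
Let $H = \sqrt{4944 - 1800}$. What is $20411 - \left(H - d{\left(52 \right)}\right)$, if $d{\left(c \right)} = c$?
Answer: $20463 - 2 \sqrt{786} \approx 20407.0$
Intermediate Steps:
$H = 2 \sqrt{786}$ ($H = \sqrt{3144} = 2 \sqrt{786} \approx 56.071$)
$20411 - \left(H - d{\left(52 \right)}\right) = 20411 - \left(2 \sqrt{786} - 52\right) = 20411 - \left(-52 + 2 \sqrt{786}\right) = 20411 + \left(52 - 2 \sqrt{786}\right) = 20463 - 2 \sqrt{786}$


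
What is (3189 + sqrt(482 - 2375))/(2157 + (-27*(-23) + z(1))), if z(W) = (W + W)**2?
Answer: 3189/2782 + I*sqrt(1893)/2782 ≈ 1.1463 + 0.015639*I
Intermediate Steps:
z(W) = 4*W**2 (z(W) = (2*W)**2 = 4*W**2)
(3189 + sqrt(482 - 2375))/(2157 + (-27*(-23) + z(1))) = (3189 + sqrt(482 - 2375))/(2157 + (-27*(-23) + 4*1**2)) = (3189 + sqrt(-1893))/(2157 + (621 + 4*1)) = (3189 + I*sqrt(1893))/(2157 + (621 + 4)) = (3189 + I*sqrt(1893))/(2157 + 625) = (3189 + I*sqrt(1893))/2782 = (3189 + I*sqrt(1893))*(1/2782) = 3189/2782 + I*sqrt(1893)/2782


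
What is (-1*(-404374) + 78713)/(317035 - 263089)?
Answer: 161029/17982 ≈ 8.9550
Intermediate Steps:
(-1*(-404374) + 78713)/(317035 - 263089) = (404374 + 78713)/53946 = 483087*(1/53946) = 161029/17982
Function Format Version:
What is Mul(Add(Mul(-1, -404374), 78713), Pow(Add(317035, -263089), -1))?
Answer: Rational(161029, 17982) ≈ 8.9550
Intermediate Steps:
Mul(Add(Mul(-1, -404374), 78713), Pow(Add(317035, -263089), -1)) = Mul(Add(404374, 78713), Pow(53946, -1)) = Mul(483087, Rational(1, 53946)) = Rational(161029, 17982)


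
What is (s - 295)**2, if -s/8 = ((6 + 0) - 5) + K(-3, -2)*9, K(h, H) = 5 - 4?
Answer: 140625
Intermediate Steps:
K(h, H) = 1
s = -80 (s = -8*(((6 + 0) - 5) + 1*9) = -8*((6 - 5) + 9) = -8*(1 + 9) = -8*10 = -80)
(s - 295)**2 = (-80 - 295)**2 = (-375)**2 = 140625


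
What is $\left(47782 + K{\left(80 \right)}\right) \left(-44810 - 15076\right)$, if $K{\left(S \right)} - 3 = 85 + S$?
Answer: $-2871533700$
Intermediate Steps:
$K{\left(S \right)} = 88 + S$ ($K{\left(S \right)} = 3 + \left(85 + S\right) = 88 + S$)
$\left(47782 + K{\left(80 \right)}\right) \left(-44810 - 15076\right) = \left(47782 + \left(88 + 80\right)\right) \left(-44810 - 15076\right) = \left(47782 + 168\right) \left(-59886\right) = 47950 \left(-59886\right) = -2871533700$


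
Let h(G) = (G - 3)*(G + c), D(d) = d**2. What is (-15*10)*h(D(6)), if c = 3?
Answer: -193050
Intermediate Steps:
h(G) = (-3 + G)*(3 + G) (h(G) = (G - 3)*(G + 3) = (-3 + G)*(3 + G))
(-15*10)*h(D(6)) = (-15*10)*(-9 + (6**2)**2) = -150*(-9 + 36**2) = -150*(-9 + 1296) = -150*1287 = -193050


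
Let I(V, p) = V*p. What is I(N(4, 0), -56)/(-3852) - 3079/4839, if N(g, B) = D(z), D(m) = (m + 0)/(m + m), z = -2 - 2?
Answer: -977068/1553319 ≈ -0.62902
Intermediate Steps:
z = -4
D(m) = 1/2 (D(m) = m/((2*m)) = m*(1/(2*m)) = 1/2)
N(g, B) = 1/2
I(N(4, 0), -56)/(-3852) - 3079/4839 = ((1/2)*(-56))/(-3852) - 3079/4839 = -28*(-1/3852) - 3079*1/4839 = 7/963 - 3079/4839 = -977068/1553319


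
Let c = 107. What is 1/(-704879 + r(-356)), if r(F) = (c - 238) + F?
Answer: -1/705366 ≈ -1.4177e-6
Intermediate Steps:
r(F) = -131 + F (r(F) = (107 - 238) + F = -131 + F)
1/(-704879 + r(-356)) = 1/(-704879 + (-131 - 356)) = 1/(-704879 - 487) = 1/(-705366) = -1/705366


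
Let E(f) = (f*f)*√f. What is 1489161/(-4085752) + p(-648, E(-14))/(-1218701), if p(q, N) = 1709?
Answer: -165620413639/452664549832 ≈ -0.36588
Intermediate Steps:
E(f) = f^(5/2) (E(f) = f²*√f = f^(5/2))
1489161/(-4085752) + p(-648, E(-14))/(-1218701) = 1489161/(-4085752) + 1709/(-1218701) = 1489161*(-1/4085752) + 1709*(-1/1218701) = -1489161/4085752 - 1709/1218701 = -165620413639/452664549832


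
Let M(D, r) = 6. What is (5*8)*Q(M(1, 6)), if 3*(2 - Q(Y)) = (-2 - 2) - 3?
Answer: 520/3 ≈ 173.33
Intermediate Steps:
Q(Y) = 13/3 (Q(Y) = 2 - ((-2 - 2) - 3)/3 = 2 - (-4 - 3)/3 = 2 - ⅓*(-7) = 2 + 7/3 = 13/3)
(5*8)*Q(M(1, 6)) = (5*8)*(13/3) = 40*(13/3) = 520/3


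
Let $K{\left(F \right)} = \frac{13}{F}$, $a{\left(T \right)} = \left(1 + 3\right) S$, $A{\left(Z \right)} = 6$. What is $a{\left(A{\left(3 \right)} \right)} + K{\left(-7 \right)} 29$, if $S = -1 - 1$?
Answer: $- \frac{433}{7} \approx -61.857$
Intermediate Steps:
$S = -2$
$a{\left(T \right)} = -8$ ($a{\left(T \right)} = \left(1 + 3\right) \left(-2\right) = 4 \left(-2\right) = -8$)
$a{\left(A{\left(3 \right)} \right)} + K{\left(-7 \right)} 29 = -8 + \frac{13}{-7} \cdot 29 = -8 + 13 \left(- \frac{1}{7}\right) 29 = -8 - \frac{377}{7} = - \frac{433}{7}$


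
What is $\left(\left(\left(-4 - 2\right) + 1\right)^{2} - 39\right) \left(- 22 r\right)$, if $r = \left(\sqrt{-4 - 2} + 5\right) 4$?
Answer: $6160 + 1232 i \sqrt{6} \approx 6160.0 + 3017.8 i$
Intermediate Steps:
$r = 20 + 4 i \sqrt{6}$ ($r = \left(\sqrt{-6} + 5\right) 4 = \left(i \sqrt{6} + 5\right) 4 = \left(5 + i \sqrt{6}\right) 4 = 20 + 4 i \sqrt{6} \approx 20.0 + 9.798 i$)
$\left(\left(\left(-4 - 2\right) + 1\right)^{2} - 39\right) \left(- 22 r\right) = \left(\left(\left(-4 - 2\right) + 1\right)^{2} - 39\right) \left(- 22 \left(20 + 4 i \sqrt{6}\right)\right) = \left(\left(\left(-4 - 2\right) + 1\right)^{2} - 39\right) \left(-440 - 88 i \sqrt{6}\right) = \left(\left(-6 + 1\right)^{2} - 39\right) \left(-440 - 88 i \sqrt{6}\right) = \left(\left(-5\right)^{2} - 39\right) \left(-440 - 88 i \sqrt{6}\right) = \left(25 - 39\right) \left(-440 - 88 i \sqrt{6}\right) = - 14 \left(-440 - 88 i \sqrt{6}\right) = 6160 + 1232 i \sqrt{6}$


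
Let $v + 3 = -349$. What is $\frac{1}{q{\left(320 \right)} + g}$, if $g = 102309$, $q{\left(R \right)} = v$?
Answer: $\frac{1}{101957} \approx 9.808 \cdot 10^{-6}$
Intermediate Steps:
$v = -352$ ($v = -3 - 349 = -352$)
$q{\left(R \right)} = -352$
$\frac{1}{q{\left(320 \right)} + g} = \frac{1}{-352 + 102309} = \frac{1}{101957}$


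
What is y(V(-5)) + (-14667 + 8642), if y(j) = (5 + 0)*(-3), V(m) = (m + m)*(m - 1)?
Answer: -6040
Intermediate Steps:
V(m) = 2*m*(-1 + m) (V(m) = (2*m)*(-1 + m) = 2*m*(-1 + m))
y(j) = -15 (y(j) = 5*(-3) = -15)
y(V(-5)) + (-14667 + 8642) = -15 + (-14667 + 8642) = -15 - 6025 = -6040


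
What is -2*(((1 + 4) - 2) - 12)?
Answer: 18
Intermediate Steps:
-2*(((1 + 4) - 2) - 12) = -2*((5 - 2) - 12) = -2*(3 - 12) = -2*(-9) = 18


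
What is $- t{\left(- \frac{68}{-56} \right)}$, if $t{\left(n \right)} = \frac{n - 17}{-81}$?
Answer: $- \frac{221}{1134} \approx -0.19489$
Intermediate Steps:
$t{\left(n \right)} = \frac{17}{81} - \frac{n}{81}$ ($t{\left(n \right)} = \left(-17 + n\right) \left(- \frac{1}{81}\right) = \frac{17}{81} - \frac{n}{81}$)
$- t{\left(- \frac{68}{-56} \right)} = - (\frac{17}{81} - \frac{\left(-68\right) \frac{1}{-56}}{81}) = - (\frac{17}{81} - \frac{\left(-68\right) \left(- \frac{1}{56}\right)}{81}) = - (\frac{17}{81} - \frac{17}{1134}) = \left(-1\right) \frac{221}{1134} = - \frac{221}{1134}$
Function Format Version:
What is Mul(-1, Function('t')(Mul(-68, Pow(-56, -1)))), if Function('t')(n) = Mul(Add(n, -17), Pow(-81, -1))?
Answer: Rational(-221, 1134) ≈ -0.19489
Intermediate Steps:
Function('t')(n) = Add(Rational(17, 81), Mul(Rational(-1, 81), n)) (Function('t')(n) = Mul(Add(-17, n), Rational(-1, 81)) = Add(Rational(17, 81), Mul(Rational(-1, 81), n)))
Mul(-1, Function('t')(Mul(-68, Pow(-56, -1)))) = Mul(-1, Add(Rational(17, 81), Mul(Rational(-1, 81), Mul(-68, Pow(-56, -1))))) = Mul(-1, Add(Rational(17, 81), Mul(Rational(-1, 81), Mul(-68, Rational(-1, 56))))) = Mul(-1, Add(Rational(17, 81), Mul(Rational(-1, 81), Rational(17, 14)))) = Mul(-1, Add(Rational(17, 81), Rational(-17, 1134))) = Mul(-1, Rational(221, 1134)) = Rational(-221, 1134)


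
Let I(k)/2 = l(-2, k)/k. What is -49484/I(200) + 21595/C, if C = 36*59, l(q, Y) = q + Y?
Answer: -194557885/7788 ≈ -24982.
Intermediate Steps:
l(q, Y) = Y + q
C = 2124
I(k) = 2*(-2 + k)/k (I(k) = 2*((k - 2)/k) = 2*((-2 + k)/k) = 2*(-2 + k)/k)
-49484/I(200) + 21595/C = -49484/(2 - 4/200) + 21595/2124 = -49484/(2 - 4*1/200) + 21595*(1/2124) = -49484/(2 - 1/50) + 21595/2124 = -49484/99/50 + 21595/2124 = -49484*50/99 + 21595/2124 = -2474200/99 + 21595/2124 = -194557885/7788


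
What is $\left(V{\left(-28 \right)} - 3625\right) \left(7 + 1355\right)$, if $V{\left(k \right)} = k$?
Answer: $-4975386$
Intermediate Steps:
$\left(V{\left(-28 \right)} - 3625\right) \left(7 + 1355\right) = \left(-28 - 3625\right) \left(7 + 1355\right) = \left(-3653\right) 1362 = -4975386$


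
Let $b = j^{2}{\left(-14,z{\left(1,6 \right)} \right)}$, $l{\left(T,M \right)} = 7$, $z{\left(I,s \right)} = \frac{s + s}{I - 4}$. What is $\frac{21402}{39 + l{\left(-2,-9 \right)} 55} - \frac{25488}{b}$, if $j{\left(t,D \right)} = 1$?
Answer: $- \frac{5392755}{212} \approx -25438.0$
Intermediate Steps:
$z{\left(I,s \right)} = \frac{2 s}{-4 + I}$
$b = 1$ ($b = 1^{2} = 1$)
$\frac{21402}{39 + l{\left(-2,-9 \right)} 55} - \frac{25488}{b} = \frac{21402}{39 + 7 \cdot 55} - \frac{25488}{1} = \frac{21402}{39 + 385} - 25488 = \frac{21402}{424} - 25488 = 21402 \cdot \frac{1}{424} - 25488 = \frac{10701}{212} - 25488 = - \frac{5392755}{212}$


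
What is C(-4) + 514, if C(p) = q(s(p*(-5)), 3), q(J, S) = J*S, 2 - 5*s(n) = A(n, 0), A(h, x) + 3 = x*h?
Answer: 517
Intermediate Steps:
A(h, x) = -3 + h*x (A(h, x) = -3 + x*h = -3 + h*x)
s(n) = 1 (s(n) = ⅖ - (-3 + n*0)/5 = ⅖ - (-3 + 0)/5 = ⅖ - ⅕*(-3) = ⅖ + ⅗ = 1)
C(p) = 3 (C(p) = 1*3 = 3)
C(-4) + 514 = 3 + 514 = 517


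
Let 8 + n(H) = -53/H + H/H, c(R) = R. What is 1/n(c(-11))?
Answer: -11/24 ≈ -0.45833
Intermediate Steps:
n(H) = -7 - 53/H (n(H) = -8 + (-53/H + H/H) = -8 + (-53/H + 1) = -8 + (1 - 53/H) = -7 - 53/H)
1/n(c(-11)) = 1/(-7 - 53/(-11)) = 1/(-7 - 53*(-1/11)) = 1/(-7 + 53/11) = 1/(-24/11) = -11/24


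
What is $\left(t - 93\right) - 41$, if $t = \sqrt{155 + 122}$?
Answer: $-134 + \sqrt{277} \approx -117.36$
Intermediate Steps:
$t = \sqrt{277} \approx 16.643$
$\left(t - 93\right) - 41 = \left(\sqrt{277} - 93\right) - 41 = \left(-93 + \sqrt{277}\right) - 41 = -134 + \sqrt{277}$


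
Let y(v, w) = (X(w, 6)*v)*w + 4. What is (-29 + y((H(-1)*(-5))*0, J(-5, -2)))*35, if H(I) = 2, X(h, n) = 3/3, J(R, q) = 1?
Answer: -875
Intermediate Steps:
X(h, n) = 1 (X(h, n) = 3*(⅓) = 1)
y(v, w) = 4 + v*w (y(v, w) = (1*v)*w + 4 = v*w + 4 = 4 + v*w)
(-29 + y((H(-1)*(-5))*0, J(-5, -2)))*35 = (-29 + (4 + ((2*(-5))*0)*1))*35 = (-29 + (4 - 10*0*1))*35 = (-29 + (4 + 0*1))*35 = (-29 + (4 + 0))*35 = (-29 + 4)*35 = -25*35 = -875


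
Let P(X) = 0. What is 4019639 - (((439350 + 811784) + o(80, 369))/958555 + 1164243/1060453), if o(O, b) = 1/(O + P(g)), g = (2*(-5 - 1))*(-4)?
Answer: 326877660159748748987/81320202033200 ≈ 4.0196e+6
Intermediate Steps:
g = 48 (g = (2*(-6))*(-4) = -12*(-4) = 48)
o(O, b) = 1/O (o(O, b) = 1/(O + 0) = 1/O)
4019639 - (((439350 + 811784) + o(80, 369))/958555 + 1164243/1060453) = 4019639 - (((439350 + 811784) + 1/80)/958555 + 1164243/1060453) = 4019639 - ((1251134 + 1/80)*(1/958555) + 1164243*(1/1060453)) = 4019639 - ((100090721/80)*(1/958555) + 1164243/1060453) = 4019639 - (100090721/76684400 + 1164243/1060453) = 4019639 - 1*195420781265813/81320202033200 = 4019639 - 195420781265813/81320202033200 = 326877660159748748987/81320202033200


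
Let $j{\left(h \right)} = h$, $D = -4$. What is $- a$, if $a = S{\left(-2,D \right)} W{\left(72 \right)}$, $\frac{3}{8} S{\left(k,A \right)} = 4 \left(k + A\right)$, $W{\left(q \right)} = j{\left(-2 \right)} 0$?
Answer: $0$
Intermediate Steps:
$W{\left(q \right)} = 0$ ($W{\left(q \right)} = \left(-2\right) 0 = 0$)
$S{\left(k,A \right)} = \frac{32 A}{3} + \frac{32 k}{3}$ ($S{\left(k,A \right)} = \frac{8 \cdot 4 \left(k + A\right)}{3} = \frac{8 \cdot 4 \left(A + k\right)}{3} = \frac{8 \left(4 A + 4 k\right)}{3} = \frac{32 A}{3} + \frac{32 k}{3}$)
$a = 0$ ($a = \left(\frac{32}{3} \left(-4\right) + \frac{32}{3} \left(-2\right)\right) 0 = \left(- \frac{128}{3} - \frac{64}{3}\right) 0 = \left(-64\right) 0 = 0$)
$- a = \left(-1\right) 0 = 0$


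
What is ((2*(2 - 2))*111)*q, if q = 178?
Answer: 0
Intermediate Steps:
((2*(2 - 2))*111)*q = ((2*(2 - 2))*111)*178 = ((2*0)*111)*178 = (0*111)*178 = 0*178 = 0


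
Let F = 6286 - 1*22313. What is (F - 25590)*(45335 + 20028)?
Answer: -2720211971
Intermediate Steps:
F = -16027 (F = 6286 - 22313 = -16027)
(F - 25590)*(45335 + 20028) = (-16027 - 25590)*(45335 + 20028) = -41617*65363 = -2720211971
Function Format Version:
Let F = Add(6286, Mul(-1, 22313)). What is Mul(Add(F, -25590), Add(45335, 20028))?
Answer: -2720211971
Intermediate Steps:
F = -16027 (F = Add(6286, -22313) = -16027)
Mul(Add(F, -25590), Add(45335, 20028)) = Mul(Add(-16027, -25590), Add(45335, 20028)) = Mul(-41617, 65363) = -2720211971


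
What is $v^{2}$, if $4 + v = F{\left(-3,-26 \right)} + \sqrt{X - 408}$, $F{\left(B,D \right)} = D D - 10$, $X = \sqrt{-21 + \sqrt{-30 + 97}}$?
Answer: $\left(662 + \sqrt{-408 + \sqrt{-21 + \sqrt{67}}}\right)^{2} \approx 4.3795 \cdot 10^{5} + 26747.0 i$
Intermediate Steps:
$X = \sqrt{-21 + \sqrt{67}} \approx 3.5798 i$
$F{\left(B,D \right)} = -10 + D^{2}$ ($F{\left(B,D \right)} = D^{2} - 10 = -10 + D^{2}$)
$v = 662 + \sqrt{-408 + \sqrt{-21 + \sqrt{67}}}$ ($v = -4 - \left(10 - 676 - \sqrt{\sqrt{-21 + \sqrt{67}} - 408}\right) = -4 + \left(\left(-10 + 676\right) + \sqrt{-408 + \sqrt{-21 + \sqrt{67}}}\right) = -4 + \left(666 + \sqrt{-408 + \sqrt{-21 + \sqrt{67}}}\right) = 662 + \sqrt{-408 + \sqrt{-21 + \sqrt{67}}} \approx 662.09 + 20.199 i$)
$v^{2} = \left(662 + \sqrt{-408 + \sqrt{-21 + \sqrt{67}}}\right)^{2}$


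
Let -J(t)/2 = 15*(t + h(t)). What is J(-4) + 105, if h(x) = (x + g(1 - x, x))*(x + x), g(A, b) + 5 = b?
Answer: -2895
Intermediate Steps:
g(A, b) = -5 + b
h(x) = 2*x*(-5 + 2*x) (h(x) = (x + (-5 + x))*(x + x) = (-5 + 2*x)*(2*x) = 2*x*(-5 + 2*x))
J(t) = -30*t - 60*t*(-5 + 2*t) (J(t) = -30*(t + 2*t*(-5 + 2*t)) = -2*(15*t + 30*t*(-5 + 2*t)) = -30*t - 60*t*(-5 + 2*t))
J(-4) + 105 = 30*(-4)*(9 - 4*(-4)) + 105 = 30*(-4)*(9 + 16) + 105 = 30*(-4)*25 + 105 = -3000 + 105 = -2895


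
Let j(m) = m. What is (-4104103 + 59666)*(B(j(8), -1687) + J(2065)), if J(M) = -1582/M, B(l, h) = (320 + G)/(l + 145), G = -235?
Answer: 2260840283/2655 ≈ 8.5154e+5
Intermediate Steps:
B(l, h) = 85/(145 + l) (B(l, h) = (320 - 235)/(l + 145) = 85/(145 + l))
(-4104103 + 59666)*(B(j(8), -1687) + J(2065)) = (-4104103 + 59666)*(85/(145 + 8) - 1582/2065) = -4044437*(85/153 - 1582*1/2065) = -4044437*(85*(1/153) - 226/295) = -4044437*(5/9 - 226/295) = -4044437*(-559/2655) = 2260840283/2655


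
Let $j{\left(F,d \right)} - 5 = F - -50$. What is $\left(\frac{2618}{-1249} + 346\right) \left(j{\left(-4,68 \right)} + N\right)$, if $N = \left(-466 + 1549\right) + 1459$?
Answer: $\frac{1113786848}{1249} \approx 8.9174 \cdot 10^{5}$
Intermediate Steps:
$N = 2542$ ($N = 1083 + 1459 = 2542$)
$j{\left(F,d \right)} = 55 + F$ ($j{\left(F,d \right)} = 5 + \left(F - -50\right) = 5 + \left(F + 50\right) = 5 + \left(50 + F\right) = 55 + F$)
$\left(\frac{2618}{-1249} + 346\right) \left(j{\left(-4,68 \right)} + N\right) = \left(\frac{2618}{-1249} + 346\right) \left(\left(55 - 4\right) + 2542\right) = \left(2618 \left(- \frac{1}{1249}\right) + 346\right) \left(51 + 2542\right) = \left(- \frac{2618}{1249} + 346\right) 2593 = \frac{429536}{1249} \cdot 2593 = \frac{1113786848}{1249}$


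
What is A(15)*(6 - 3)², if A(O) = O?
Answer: 135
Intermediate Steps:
A(15)*(6 - 3)² = 15*(6 - 3)² = 15*3² = 15*9 = 135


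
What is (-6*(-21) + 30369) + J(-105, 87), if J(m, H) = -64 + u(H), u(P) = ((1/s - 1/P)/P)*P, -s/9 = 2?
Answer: 15884947/522 ≈ 30431.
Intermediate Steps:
s = -18 (s = -9*2 = -18)
u(P) = -1/18 - 1/P (u(P) = ((1/(-18) - 1/P)/P)*P = ((1*(-1/18) - 1/P)/P)*P = ((-1/18 - 1/P)/P)*P = -1/18 - 1/P)
J(m, H) = -64 + (-18 - H)/(18*H)
(-6*(-21) + 30369) + J(-105, 87) = (-6*(-21) + 30369) + (-1153/18 - 1/87) = (126 + 30369) + (-1153/18 - 1*1/87) = 30495 + (-1153/18 - 1/87) = 30495 - 33443/522 = 15884947/522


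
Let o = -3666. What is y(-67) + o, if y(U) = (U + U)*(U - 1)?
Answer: 5446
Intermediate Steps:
y(U) = 2*U*(-1 + U) (y(U) = (2*U)*(-1 + U) = 2*U*(-1 + U))
y(-67) + o = 2*(-67)*(-1 - 67) - 3666 = 2*(-67)*(-68) - 3666 = 9112 - 3666 = 5446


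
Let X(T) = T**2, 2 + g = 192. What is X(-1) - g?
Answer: -189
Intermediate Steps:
g = 190 (g = -2 + 192 = 190)
X(-1) - g = (-1)**2 - 1*190 = 1 - 190 = -189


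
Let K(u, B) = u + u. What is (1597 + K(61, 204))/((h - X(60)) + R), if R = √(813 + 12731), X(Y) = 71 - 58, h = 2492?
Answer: 4261401/6131897 - 3438*√3386/6131897 ≈ 0.66233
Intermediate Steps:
X(Y) = 13
K(u, B) = 2*u
R = 2*√3386 (R = √13544 = 2*√3386 ≈ 116.38)
(1597 + K(61, 204))/((h - X(60)) + R) = (1597 + 2*61)/((2492 - 1*13) + 2*√3386) = (1597 + 122)/((2492 - 13) + 2*√3386) = 1719/(2479 + 2*√3386)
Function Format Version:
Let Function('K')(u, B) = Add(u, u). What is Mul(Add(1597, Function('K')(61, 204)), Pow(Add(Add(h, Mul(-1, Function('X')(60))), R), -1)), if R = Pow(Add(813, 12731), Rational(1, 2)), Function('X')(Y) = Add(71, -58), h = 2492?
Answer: Add(Rational(4261401, 6131897), Mul(Rational(-3438, 6131897), Pow(3386, Rational(1, 2)))) ≈ 0.66233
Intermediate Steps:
Function('X')(Y) = 13
Function('K')(u, B) = Mul(2, u)
R = Mul(2, Pow(3386, Rational(1, 2))) (R = Pow(13544, Rational(1, 2)) = Mul(2, Pow(3386, Rational(1, 2))) ≈ 116.38)
Mul(Add(1597, Function('K')(61, 204)), Pow(Add(Add(h, Mul(-1, Function('X')(60))), R), -1)) = Mul(Add(1597, Mul(2, 61)), Pow(Add(Add(2492, Mul(-1, 13)), Mul(2, Pow(3386, Rational(1, 2)))), -1)) = Mul(Add(1597, 122), Pow(Add(Add(2492, -13), Mul(2, Pow(3386, Rational(1, 2)))), -1)) = Mul(1719, Pow(Add(2479, Mul(2, Pow(3386, Rational(1, 2)))), -1))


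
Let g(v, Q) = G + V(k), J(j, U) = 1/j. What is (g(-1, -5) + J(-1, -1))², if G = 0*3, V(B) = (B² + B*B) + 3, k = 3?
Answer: 400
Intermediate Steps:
V(B) = 3 + 2*B² (V(B) = (B² + B²) + 3 = 2*B² + 3 = 3 + 2*B²)
G = 0
g(v, Q) = 21 (g(v, Q) = 0 + (3 + 2*3²) = 0 + (3 + 2*9) = 0 + (3 + 18) = 0 + 21 = 21)
(g(-1, -5) + J(-1, -1))² = (21 + 1/(-1))² = (21 - 1)² = 20² = 400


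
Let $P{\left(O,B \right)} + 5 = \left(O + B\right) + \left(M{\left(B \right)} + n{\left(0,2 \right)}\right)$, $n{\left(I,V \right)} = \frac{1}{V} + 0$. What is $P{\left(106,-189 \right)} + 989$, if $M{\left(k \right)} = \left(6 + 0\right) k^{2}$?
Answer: $\frac{430455}{2} \approx 2.1523 \cdot 10^{5}$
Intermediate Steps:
$M{\left(k \right)} = 6 k^{2}$
$n{\left(I,V \right)} = \frac{1}{V}$
$P{\left(O,B \right)} = - \frac{9}{2} + B + O + 6 B^{2}$ ($P{\left(O,B \right)} = -5 + \left(\left(O + B\right) + \left(6 B^{2} + \frac{1}{2}\right)\right) = -5 + \left(\left(B + O\right) + \left(6 B^{2} + \frac{1}{2}\right)\right) = -5 + \left(\left(B + O\right) + \left(\frac{1}{2} + 6 B^{2}\right)\right) = -5 + \left(\frac{1}{2} + B + O + 6 B^{2}\right) = - \frac{9}{2} + B + O + 6 B^{2}$)
$P{\left(106,-189 \right)} + 989 = \left(- \frac{9}{2} - 189 + 106 + 6 \left(-189\right)^{2}\right) + 989 = \left(- \frac{9}{2} - 189 + 106 + 6 \cdot 35721\right) + 989 = \left(- \frac{9}{2} - 189 + 106 + 214326\right) + 989 = \frac{428477}{2} + 989 = \frac{430455}{2}$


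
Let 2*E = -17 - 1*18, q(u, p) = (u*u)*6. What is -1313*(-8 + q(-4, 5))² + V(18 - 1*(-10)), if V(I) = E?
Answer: -20335779/2 ≈ -1.0168e+7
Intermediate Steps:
q(u, p) = 6*u² (q(u, p) = u²*6 = 6*u²)
E = -35/2 (E = (-17 - 1*18)/2 = (-17 - 18)/2 = (½)*(-35) = -35/2 ≈ -17.500)
V(I) = -35/2
-1313*(-8 + q(-4, 5))² + V(18 - 1*(-10)) = -1313*(-8 + 6*(-4)²)² - 35/2 = -1313*(-8 + 6*16)² - 35/2 = -1313*(-8 + 96)² - 35/2 = -1313*88² - 35/2 = -1313*7744 - 35/2 = -10167872 - 35/2 = -20335779/2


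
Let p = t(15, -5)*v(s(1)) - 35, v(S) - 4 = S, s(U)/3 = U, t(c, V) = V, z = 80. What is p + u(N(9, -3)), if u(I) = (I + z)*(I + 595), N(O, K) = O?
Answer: 53686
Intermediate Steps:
s(U) = 3*U
v(S) = 4 + S
p = -70 (p = -5*(4 + 3*1) - 35 = -5*(4 + 3) - 35 = -5*7 - 35 = -35 - 35 = -70)
u(I) = (80 + I)*(595 + I) (u(I) = (I + 80)*(I + 595) = (80 + I)*(595 + I))
p + u(N(9, -3)) = -70 + (47600 + 9² + 675*9) = -70 + (47600 + 81 + 6075) = -70 + 53756 = 53686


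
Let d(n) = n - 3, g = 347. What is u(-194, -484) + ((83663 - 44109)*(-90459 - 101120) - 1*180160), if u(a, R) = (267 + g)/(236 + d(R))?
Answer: -1902051878040/251 ≈ -7.5779e+9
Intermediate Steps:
d(n) = -3 + n
u(a, R) = 614/(233 + R) (u(a, R) = (267 + 347)/(236 + (-3 + R)) = 614/(233 + R))
u(-194, -484) + ((83663 - 44109)*(-90459 - 101120) - 1*180160) = 614/(233 - 484) + ((83663 - 44109)*(-90459 - 101120) - 1*180160) = 614/(-251) + (39554*(-191579) - 180160) = 614*(-1/251) + (-7577715766 - 180160) = -614/251 - 7577895926 = -1902051878040/251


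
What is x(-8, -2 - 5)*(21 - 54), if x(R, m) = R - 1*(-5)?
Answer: 99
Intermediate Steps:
x(R, m) = 5 + R (x(R, m) = R + 5 = 5 + R)
x(-8, -2 - 5)*(21 - 54) = (5 - 8)*(21 - 54) = -3*(-33) = 99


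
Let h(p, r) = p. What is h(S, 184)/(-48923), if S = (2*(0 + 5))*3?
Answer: -30/48923 ≈ -0.00061321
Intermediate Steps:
S = 30 (S = (2*5)*3 = 10*3 = 30)
h(S, 184)/(-48923) = 30/(-48923) = 30*(-1/48923) = -30/48923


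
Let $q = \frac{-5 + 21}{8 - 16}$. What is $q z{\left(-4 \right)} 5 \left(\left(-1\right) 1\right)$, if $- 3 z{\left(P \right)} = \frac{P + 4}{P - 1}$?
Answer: $0$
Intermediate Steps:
$q = -2$ ($q = \frac{16}{-8} = 16 \left(- \frac{1}{8}\right) = -2$)
$z{\left(P \right)} = - \frac{4 + P}{3 \left(-1 + P\right)}$ ($z{\left(P \right)} = - \frac{\left(P + 4\right) \frac{1}{P - 1}}{3} = - \frac{\left(4 + P\right) \frac{1}{-1 + P}}{3} = - \frac{\frac{1}{-1 + P} \left(4 + P\right)}{3} = - \frac{4 + P}{3 \left(-1 + P\right)}$)
$q z{\left(-4 \right)} 5 \left(\left(-1\right) 1\right) = - 2 \frac{-4 - -4}{3 \left(-1 - 4\right)} 5 \left(\left(-1\right) 1\right) = - 2 \frac{-4 + 4}{3 \left(-5\right)} 5 \left(-1\right) = - 2 \cdot \frac{1}{3} \left(- \frac{1}{5}\right) 0 \left(-5\right) = \left(-2\right) 0 \left(-5\right) = 0 \left(-5\right) = 0$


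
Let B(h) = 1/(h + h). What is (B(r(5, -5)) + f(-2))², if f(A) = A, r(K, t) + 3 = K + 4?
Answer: 529/144 ≈ 3.6736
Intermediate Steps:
r(K, t) = 1 + K (r(K, t) = -3 + (K + 4) = -3 + (4 + K) = 1 + K)
B(h) = 1/(2*h)
(B(r(5, -5)) + f(-2))² = (1/(2*(1 + 5)) - 2)² = ((½)/6 - 2)² = ((½)*(⅙) - 2)² = (1/12 - 2)² = (-23/12)² = 529/144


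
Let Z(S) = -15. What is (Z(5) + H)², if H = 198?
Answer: 33489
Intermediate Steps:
(Z(5) + H)² = (-15 + 198)² = 183² = 33489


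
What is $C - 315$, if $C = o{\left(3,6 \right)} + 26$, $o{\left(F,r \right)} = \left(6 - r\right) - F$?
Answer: $-292$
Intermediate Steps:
$o{\left(F,r \right)} = 6 - F - r$
$C = 23$ ($C = \left(6 - 3 - 6\right) + 26 = -3 + 26 = 23$)
$C - 315 = 23 - 315 = -292$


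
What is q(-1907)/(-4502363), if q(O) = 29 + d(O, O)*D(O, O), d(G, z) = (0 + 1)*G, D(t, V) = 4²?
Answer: 30483/4502363 ≈ 0.0067704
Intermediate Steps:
D(t, V) = 16
d(G, z) = G (d(G, z) = 1*G = G)
q(O) = 29 + 16*O (q(O) = 29 + O*16 = 29 + 16*O)
q(-1907)/(-4502363) = (29 + 16*(-1907))/(-4502363) = (29 - 30512)*(-1/4502363) = -30483*(-1/4502363) = 30483/4502363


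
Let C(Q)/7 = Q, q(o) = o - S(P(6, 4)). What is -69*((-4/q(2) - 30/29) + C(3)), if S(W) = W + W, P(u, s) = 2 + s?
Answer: -203757/145 ≈ -1405.2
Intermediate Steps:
S(W) = 2*W
q(o) = -12 + o (q(o) = o - 2*(2 + 4) = o - 2*6 = o - 1*12 = o - 12 = -12 + o)
C(Q) = 7*Q
-69*((-4/q(2) - 30/29) + C(3)) = -69*((-4/(-12 + 2) - 30/29) + 7*3) = -69*((-4/(-10) - 30*1/29) + 21) = -69*((-4*(-⅒) - 30/29) + 21) = -69*((⅖ - 30/29) + 21) = -69*(-92/145 + 21) = -69*2953/145 = -203757/145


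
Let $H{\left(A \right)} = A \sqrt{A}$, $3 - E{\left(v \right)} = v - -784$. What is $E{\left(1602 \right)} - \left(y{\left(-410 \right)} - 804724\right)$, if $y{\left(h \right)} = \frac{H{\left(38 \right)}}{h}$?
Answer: $802341 + \frac{19 \sqrt{38}}{205} \approx 8.0234 \cdot 10^{5}$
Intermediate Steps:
$E{\left(v \right)} = -781 - v$ ($E{\left(v \right)} = 3 - \left(v - -784\right) = 3 - \left(v + 784\right) = 3 - \left(784 + v\right) = -781 - v$)
$H{\left(A \right)} = A^{\frac{3}{2}}$
$y{\left(h \right)} = \frac{38 \sqrt{38}}{h}$ ($y{\left(h \right)} = \frac{38^{\frac{3}{2}}}{h} = \frac{38 \sqrt{38}}{h}$)
$E{\left(1602 \right)} - \left(y{\left(-410 \right)} - 804724\right) = \left(-781 - 1602\right) - \left(\frac{38 \sqrt{38}}{-410} - 804724\right) = \left(-781 - 1602\right) - \left(38 \sqrt{38} \left(- \frac{1}{410}\right) - 804724\right) = -2383 - \left(- \frac{19 \sqrt{38}}{205} - 804724\right) = -2383 - \left(-804724 - \frac{19 \sqrt{38}}{205}\right) = -2383 + \left(804724 + \frac{19 \sqrt{38}}{205}\right) = 802341 + \frac{19 \sqrt{38}}{205}$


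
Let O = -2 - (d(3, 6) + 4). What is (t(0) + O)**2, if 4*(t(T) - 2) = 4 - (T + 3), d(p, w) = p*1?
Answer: 729/16 ≈ 45.563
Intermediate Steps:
d(p, w) = p
O = -9 (O = -2 - (3 + 4) = -2 - 1*7 = -2 - 7 = -9)
t(T) = 9/4 - T/4 (t(T) = 2 + (4 - (T + 3))/4 = 2 + (4 - (3 + T))/4 = 2 + (4 + (-3 - T))/4 = 2 + (1 - T)/4 = 2 + (1/4 - T/4) = 9/4 - T/4)
(t(0) + O)**2 = ((9/4 - 1/4*0) - 9)**2 = ((9/4 + 0) - 9)**2 = (9/4 - 9)**2 = (-27/4)**2 = 729/16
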